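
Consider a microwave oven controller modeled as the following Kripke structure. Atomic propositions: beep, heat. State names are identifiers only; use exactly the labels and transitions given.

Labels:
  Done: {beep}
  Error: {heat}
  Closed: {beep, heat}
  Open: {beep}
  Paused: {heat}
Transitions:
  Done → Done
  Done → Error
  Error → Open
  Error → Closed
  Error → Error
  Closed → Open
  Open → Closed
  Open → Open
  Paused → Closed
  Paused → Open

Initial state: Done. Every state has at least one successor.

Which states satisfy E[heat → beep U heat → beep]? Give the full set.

{Done, Closed, Open}

States satisfying heat → beep: {Done, Closed, Open}.
States satisfying E[heat → beep U heat → beep]: {Done, Closed, Open}.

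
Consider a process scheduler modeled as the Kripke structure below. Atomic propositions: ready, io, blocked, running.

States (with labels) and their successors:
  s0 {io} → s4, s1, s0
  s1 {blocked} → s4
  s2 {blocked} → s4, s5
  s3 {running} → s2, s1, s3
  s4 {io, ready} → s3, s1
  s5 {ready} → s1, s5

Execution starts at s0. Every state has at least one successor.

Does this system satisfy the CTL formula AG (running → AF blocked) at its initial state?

Violated

States satisfying running → AF blocked: {s0, s1, s2, s4, s5}.
States satisfying AG (running → AF blocked): ∅.
s3 is reachable from s0 and violates running → AF blocked, so AG fails at s0.
s0 ∉ Sat(AG (running → AF blocked)).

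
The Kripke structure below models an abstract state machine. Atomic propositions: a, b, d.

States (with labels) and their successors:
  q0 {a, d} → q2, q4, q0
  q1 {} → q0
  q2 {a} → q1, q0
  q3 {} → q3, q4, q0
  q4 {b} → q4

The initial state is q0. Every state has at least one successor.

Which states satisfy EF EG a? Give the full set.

{q0, q1, q2, q3}

States satisfying EG a: {q0, q2}.
States satisfying EF EG a: {q0, q1, q2, q3}.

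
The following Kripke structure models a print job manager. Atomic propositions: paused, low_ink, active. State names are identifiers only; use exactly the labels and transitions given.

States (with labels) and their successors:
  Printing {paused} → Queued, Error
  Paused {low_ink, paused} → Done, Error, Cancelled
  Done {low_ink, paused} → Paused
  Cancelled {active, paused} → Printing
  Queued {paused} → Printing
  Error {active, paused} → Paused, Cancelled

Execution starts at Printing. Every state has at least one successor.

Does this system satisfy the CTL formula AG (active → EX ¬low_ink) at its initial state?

States satisfying active → EX ¬low_ink: {Printing, Paused, Done, Cancelled, Queued, Error}.
States satisfying AG (active → EX ¬low_ink): {Printing, Paused, Done, Cancelled, Queued, Error}.
Every state reachable from Printing satisfies active → EX ¬low_ink.
Printing ∈ Sat(AG (active → EX ¬low_ink)).

Satisfied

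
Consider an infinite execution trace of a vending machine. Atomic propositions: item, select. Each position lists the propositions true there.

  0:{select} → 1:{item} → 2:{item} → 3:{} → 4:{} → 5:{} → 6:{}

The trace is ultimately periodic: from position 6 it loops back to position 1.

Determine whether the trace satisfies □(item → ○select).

Does not hold

item → ○select must hold at every position from 0 onward. It fails at position 1, so □(item → ○select) is false.
Positions where item holds: 1, 2.
Check ○select at each: 1→fails, 2→fails.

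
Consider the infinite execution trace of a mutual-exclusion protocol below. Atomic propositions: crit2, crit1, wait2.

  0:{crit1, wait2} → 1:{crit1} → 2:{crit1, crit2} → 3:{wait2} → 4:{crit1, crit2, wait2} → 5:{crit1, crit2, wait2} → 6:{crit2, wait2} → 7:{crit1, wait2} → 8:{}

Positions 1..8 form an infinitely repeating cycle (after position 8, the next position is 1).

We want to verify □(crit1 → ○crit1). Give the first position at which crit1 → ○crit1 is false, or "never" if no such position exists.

2

Check crit1 → ○crit1 at each position in order: 0 ✓, 1 ✓.
At position 2 the labels are {crit1, crit2} and the next position 3 has {wait2}, so crit1 → ○crit1 is false there. This is the first violation.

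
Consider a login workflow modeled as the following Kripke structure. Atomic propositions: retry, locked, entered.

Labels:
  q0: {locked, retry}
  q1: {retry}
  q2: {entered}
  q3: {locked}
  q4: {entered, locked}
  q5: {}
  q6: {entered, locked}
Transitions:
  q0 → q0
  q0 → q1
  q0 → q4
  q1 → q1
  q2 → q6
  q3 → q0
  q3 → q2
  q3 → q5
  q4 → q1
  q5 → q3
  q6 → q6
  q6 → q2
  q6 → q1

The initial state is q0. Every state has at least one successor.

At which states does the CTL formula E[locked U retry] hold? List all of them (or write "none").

States satisfying locked: {q0, q3, q4, q6}.
States satisfying retry: {q0, q1}.
States satisfying E[locked U retry]: {q0, q1, q3, q4, q6}.

{q0, q1, q3, q4, q6}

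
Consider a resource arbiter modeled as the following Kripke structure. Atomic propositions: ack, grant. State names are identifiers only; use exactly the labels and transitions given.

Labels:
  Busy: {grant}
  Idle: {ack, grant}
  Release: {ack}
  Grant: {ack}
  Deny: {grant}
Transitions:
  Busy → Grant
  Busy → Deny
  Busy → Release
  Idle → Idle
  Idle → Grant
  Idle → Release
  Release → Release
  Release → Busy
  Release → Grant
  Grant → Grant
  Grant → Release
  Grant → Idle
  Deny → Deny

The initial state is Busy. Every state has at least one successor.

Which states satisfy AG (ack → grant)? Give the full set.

States satisfying ack → grant: {Busy, Idle, Deny}.
States satisfying AG (ack → grant): {Deny}.

{Deny}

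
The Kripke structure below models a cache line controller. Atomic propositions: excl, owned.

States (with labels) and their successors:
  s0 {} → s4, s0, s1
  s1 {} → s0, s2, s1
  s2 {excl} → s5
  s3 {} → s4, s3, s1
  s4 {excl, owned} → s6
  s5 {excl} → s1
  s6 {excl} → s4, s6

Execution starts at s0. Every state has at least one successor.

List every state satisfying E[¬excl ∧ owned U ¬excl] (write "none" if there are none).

States satisfying ¬excl ∧ owned: ∅.
States satisfying ¬excl: {s0, s1, s3}.
States satisfying E[¬excl ∧ owned U ¬excl]: {s0, s1, s3}.

{s0, s1, s3}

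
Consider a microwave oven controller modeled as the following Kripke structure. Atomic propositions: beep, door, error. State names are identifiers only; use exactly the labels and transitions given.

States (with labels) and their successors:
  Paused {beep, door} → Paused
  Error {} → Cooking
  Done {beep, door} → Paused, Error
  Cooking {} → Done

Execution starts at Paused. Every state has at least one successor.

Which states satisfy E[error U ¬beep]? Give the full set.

States satisfying error: ∅.
States satisfying ¬beep: {Error, Cooking}.
States satisfying E[error U ¬beep]: {Error, Cooking}.

{Error, Cooking}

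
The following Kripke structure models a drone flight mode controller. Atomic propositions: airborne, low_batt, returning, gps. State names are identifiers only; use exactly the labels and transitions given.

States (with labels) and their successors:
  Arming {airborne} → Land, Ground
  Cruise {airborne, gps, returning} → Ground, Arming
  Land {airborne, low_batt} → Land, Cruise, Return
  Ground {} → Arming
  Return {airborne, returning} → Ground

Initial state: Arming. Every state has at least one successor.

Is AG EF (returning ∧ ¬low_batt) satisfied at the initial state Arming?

Satisfied

States satisfying EF (returning ∧ ¬low_batt): {Arming, Cruise, Land, Ground, Return}.
States satisfying AG EF (returning ∧ ¬low_batt): {Arming, Cruise, Land, Ground, Return}.
Every state reachable from Arming satisfies EF (returning ∧ ¬low_batt).
Arming ∈ Sat(AG EF (returning ∧ ¬low_batt)).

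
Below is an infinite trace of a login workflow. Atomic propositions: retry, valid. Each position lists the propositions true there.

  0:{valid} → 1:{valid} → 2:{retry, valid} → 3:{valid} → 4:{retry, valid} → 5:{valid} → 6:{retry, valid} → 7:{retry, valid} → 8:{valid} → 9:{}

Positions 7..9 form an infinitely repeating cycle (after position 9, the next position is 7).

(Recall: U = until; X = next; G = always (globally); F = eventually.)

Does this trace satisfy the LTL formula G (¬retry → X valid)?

No

¬retry → X valid must hold at every position from 0 onward. It fails at position 8, so G (¬retry → X valid) is false.
Positions where ¬retry holds: 0, 1, 3, 5, 8, 9.
Check X valid at each: 0→ok, 1→ok, 3→ok, 5→ok, 8→fails, 9→ok.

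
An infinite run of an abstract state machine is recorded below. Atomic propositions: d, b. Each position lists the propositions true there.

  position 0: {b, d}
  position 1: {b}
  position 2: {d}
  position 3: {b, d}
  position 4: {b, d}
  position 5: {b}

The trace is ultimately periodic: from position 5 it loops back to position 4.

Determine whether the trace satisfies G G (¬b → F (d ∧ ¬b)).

G (¬b → F (d ∧ ¬b)) holds at every position 0..5, and those are all positions ever visited, so G G (¬b → F (d ∧ ¬b)) holds.

Holds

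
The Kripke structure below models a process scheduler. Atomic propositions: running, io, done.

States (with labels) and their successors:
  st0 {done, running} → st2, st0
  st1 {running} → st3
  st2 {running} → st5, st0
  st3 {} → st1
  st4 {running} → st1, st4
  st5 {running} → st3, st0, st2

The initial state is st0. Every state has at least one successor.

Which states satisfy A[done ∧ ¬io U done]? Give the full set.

{st0}

States satisfying done ∧ ¬io: {st0}.
States satisfying done: {st0}.
States satisfying A[done ∧ ¬io U done]: {st0}.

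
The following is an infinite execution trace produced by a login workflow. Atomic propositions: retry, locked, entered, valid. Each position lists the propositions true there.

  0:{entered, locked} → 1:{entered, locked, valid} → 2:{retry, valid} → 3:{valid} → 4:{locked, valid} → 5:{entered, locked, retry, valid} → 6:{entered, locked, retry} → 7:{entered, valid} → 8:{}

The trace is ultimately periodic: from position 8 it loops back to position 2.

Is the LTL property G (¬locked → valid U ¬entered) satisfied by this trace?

Satisfied

¬locked → valid U ¬entered holds at every position 0..8, and those are all positions ever visited, so G (¬locked → valid U ¬entered) holds.
Positions where ¬locked holds: 2, 3, 7, 8.
Check valid U ¬entered at each: 2→ok, 3→ok, 7→ok, 8→ok.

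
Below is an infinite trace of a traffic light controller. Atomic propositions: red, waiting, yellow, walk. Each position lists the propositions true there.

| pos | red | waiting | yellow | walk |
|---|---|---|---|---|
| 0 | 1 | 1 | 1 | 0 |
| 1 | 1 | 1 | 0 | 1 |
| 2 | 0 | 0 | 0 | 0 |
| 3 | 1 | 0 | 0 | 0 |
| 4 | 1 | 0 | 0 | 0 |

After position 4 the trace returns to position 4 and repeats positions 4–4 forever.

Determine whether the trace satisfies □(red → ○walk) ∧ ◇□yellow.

Violated

red → ○walk must hold at every position from 0 onward. It fails at position 1, so □(red → ○walk) is false.
Positions where red holds: 0, 1, 3, 4.
Check ○walk at each: 0→ok, 1→fails, 3→fails, 4→fails.
□yellow is false at every position 0..4, so it never becomes true and ◇□yellow fails.
At position 0: □(red → ○walk) is false; ◇□yellow is false; so □(red → ○walk) ∧ ◇□yellow is false.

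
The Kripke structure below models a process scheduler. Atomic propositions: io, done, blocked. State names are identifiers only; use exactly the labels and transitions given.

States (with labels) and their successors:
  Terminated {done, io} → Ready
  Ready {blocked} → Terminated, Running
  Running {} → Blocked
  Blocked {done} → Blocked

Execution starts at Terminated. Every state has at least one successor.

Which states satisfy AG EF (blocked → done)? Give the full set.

States satisfying EF (blocked → done): {Terminated, Ready, Running, Blocked}.
States satisfying AG EF (blocked → done): {Terminated, Ready, Running, Blocked}.

{Terminated, Ready, Running, Blocked}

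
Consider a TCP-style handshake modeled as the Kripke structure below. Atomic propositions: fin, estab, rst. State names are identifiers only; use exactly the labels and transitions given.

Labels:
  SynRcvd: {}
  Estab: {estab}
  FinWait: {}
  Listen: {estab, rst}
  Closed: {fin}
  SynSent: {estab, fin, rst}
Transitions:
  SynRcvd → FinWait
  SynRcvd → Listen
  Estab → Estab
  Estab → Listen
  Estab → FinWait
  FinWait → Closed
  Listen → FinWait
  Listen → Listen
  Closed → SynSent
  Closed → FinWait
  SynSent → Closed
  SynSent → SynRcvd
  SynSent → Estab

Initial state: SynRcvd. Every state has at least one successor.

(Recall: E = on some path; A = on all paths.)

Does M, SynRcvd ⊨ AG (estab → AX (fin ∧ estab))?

Does not hold

States satisfying estab → AX (fin ∧ estab): {SynRcvd, FinWait, Closed}.
States satisfying AG (estab → AX (fin ∧ estab)): ∅.
Estab is reachable from SynRcvd and violates estab → AX (fin ∧ estab), so AG fails at SynRcvd.
SynRcvd ∉ Sat(AG (estab → AX (fin ∧ estab))).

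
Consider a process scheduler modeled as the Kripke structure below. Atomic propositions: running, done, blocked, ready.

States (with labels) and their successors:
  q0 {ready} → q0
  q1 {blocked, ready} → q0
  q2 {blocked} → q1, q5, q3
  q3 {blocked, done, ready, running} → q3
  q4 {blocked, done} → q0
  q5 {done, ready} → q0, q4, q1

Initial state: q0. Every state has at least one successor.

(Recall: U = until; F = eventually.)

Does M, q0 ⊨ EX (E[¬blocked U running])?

States satisfying E[¬blocked U running]: {q3}.
States satisfying EX (E[¬blocked U running]): {q2, q3}.
No suitable path/successor from q0 witnesses the formula.
q0 ∉ Sat(EX (E[¬blocked U running])).

Violated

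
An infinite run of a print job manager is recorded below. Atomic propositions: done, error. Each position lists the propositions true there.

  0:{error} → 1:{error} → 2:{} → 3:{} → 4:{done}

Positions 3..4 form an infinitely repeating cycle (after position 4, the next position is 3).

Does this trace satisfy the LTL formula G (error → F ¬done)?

error → F ¬done holds at every position 0..4, and those are all positions ever visited, so G (error → F ¬done) holds.
Positions where error holds: 0, 1.
Check F ¬done at each: 0→ok, 1→ok.

Holds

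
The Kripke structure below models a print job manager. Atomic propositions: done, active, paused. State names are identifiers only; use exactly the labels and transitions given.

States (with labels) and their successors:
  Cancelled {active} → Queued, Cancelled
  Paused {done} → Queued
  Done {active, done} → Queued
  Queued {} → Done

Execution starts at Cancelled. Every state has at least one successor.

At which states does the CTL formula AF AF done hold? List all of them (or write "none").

{Paused, Done, Queued}

States satisfying AF done: {Paused, Done, Queued}.
States satisfying AF AF done: {Paused, Done, Queued}.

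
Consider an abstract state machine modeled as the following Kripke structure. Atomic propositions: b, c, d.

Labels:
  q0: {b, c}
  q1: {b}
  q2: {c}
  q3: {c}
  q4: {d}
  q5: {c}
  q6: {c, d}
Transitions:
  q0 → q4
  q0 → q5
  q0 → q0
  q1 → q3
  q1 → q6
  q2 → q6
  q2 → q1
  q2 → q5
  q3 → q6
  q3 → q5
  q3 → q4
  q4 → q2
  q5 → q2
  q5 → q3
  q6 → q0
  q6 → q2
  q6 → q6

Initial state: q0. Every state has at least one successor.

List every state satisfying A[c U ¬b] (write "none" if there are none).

{q2, q3, q4, q5, q6}

States satisfying c: {q0, q2, q3, q5, q6}.
States satisfying ¬b: {q2, q3, q4, q5, q6}.
States satisfying A[c U ¬b]: {q2, q3, q4, q5, q6}.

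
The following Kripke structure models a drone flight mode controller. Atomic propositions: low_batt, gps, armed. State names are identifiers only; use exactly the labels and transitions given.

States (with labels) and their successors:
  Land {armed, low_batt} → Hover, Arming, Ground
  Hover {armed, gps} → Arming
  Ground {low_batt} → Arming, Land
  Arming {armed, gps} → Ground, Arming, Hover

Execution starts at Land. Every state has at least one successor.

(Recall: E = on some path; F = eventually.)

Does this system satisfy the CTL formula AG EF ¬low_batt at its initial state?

States satisfying EF ¬low_batt: {Land, Hover, Ground, Arming}.
States satisfying AG EF ¬low_batt: {Land, Hover, Ground, Arming}.
Every state reachable from Land satisfies EF ¬low_batt.
Land ∈ Sat(AG EF ¬low_batt).

Yes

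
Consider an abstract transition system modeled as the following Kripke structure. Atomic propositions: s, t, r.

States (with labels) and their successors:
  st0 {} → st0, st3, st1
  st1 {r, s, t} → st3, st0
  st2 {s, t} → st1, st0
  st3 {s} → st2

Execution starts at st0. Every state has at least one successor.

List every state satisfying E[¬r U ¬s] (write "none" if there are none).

States satisfying ¬r: {st0, st2, st3}.
States satisfying ¬s: {st0}.
States satisfying E[¬r U ¬s]: {st0, st2, st3}.

{st0, st2, st3}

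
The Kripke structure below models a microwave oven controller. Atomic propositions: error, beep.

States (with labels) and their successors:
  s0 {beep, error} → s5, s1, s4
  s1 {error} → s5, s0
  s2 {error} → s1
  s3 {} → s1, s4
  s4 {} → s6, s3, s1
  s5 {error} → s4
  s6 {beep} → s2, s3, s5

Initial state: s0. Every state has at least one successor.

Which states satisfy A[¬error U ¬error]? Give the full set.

{s3, s4, s6}

States satisfying ¬error: {s3, s4, s6}.
States satisfying A[¬error U ¬error]: {s3, s4, s6}.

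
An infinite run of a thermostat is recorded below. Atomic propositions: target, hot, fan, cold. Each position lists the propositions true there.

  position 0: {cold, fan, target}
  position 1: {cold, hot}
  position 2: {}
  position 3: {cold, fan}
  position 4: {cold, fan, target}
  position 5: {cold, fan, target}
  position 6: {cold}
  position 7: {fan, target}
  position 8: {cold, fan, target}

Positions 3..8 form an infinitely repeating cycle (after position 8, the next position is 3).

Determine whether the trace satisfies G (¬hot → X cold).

¬hot → X cold must hold at every position from 0 onward. It fails at position 6, so G (¬hot → X cold) is false.
Positions where ¬hot holds: 0, 2, 3, 4, 5, 6, 7, 8.
Check X cold at each: 0→ok, 2→ok, 3→ok, 4→ok, 5→ok, 6→fails, 7→ok, 8→ok.

Does not hold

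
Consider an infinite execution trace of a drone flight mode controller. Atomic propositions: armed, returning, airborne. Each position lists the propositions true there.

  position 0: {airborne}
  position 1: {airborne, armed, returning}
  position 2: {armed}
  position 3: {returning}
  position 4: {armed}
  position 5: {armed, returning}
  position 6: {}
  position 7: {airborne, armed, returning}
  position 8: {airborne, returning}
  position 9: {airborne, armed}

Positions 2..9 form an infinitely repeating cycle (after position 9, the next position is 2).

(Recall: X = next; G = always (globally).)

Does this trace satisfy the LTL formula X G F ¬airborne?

Yes

The position after 0 is 1; G F ¬airborne is true there.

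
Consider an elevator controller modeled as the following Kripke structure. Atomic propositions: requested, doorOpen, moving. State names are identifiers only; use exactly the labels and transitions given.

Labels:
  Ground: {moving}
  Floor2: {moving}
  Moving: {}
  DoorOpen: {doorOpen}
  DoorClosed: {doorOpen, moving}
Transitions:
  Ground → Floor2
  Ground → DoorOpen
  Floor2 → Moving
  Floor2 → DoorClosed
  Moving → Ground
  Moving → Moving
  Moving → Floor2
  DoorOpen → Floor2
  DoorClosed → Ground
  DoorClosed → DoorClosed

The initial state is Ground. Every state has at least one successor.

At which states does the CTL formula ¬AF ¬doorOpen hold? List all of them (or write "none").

{DoorClosed}

States satisfying ¬doorOpen: {Ground, Floor2, Moving}.
States satisfying AF ¬doorOpen: {Ground, Floor2, Moving, DoorOpen}.
States satisfying ¬AF ¬doorOpen: {DoorClosed}.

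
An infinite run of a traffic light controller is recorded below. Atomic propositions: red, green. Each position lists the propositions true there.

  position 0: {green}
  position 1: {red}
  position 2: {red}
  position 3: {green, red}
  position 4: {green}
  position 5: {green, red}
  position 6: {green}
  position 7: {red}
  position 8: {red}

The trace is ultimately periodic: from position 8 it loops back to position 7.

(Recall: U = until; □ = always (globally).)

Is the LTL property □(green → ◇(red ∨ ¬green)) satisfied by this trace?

Yes

green → ◇(red ∨ ¬green) holds at every position 0..8, and those are all positions ever visited, so □(green → ◇(red ∨ ¬green)) holds.
Positions where green holds: 0, 3, 4, 5, 6.
Check ◇(red ∨ ¬green) at each: 0→ok, 3→ok, 4→ok, 5→ok, 6→ok.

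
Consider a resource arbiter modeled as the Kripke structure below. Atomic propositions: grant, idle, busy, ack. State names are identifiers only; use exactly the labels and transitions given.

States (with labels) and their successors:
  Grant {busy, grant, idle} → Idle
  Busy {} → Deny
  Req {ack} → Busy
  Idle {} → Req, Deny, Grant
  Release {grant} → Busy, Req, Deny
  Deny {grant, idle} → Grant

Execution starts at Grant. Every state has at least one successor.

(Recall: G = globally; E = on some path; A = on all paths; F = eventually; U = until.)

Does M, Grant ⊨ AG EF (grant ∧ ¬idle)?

No

States satisfying EF (grant ∧ ¬idle): {Release}.
States satisfying AG EF (grant ∧ ¬idle): ∅.
Busy is reachable from Grant and violates EF (grant ∧ ¬idle), so AG fails at Grant.
Grant ∉ Sat(AG EF (grant ∧ ¬idle)).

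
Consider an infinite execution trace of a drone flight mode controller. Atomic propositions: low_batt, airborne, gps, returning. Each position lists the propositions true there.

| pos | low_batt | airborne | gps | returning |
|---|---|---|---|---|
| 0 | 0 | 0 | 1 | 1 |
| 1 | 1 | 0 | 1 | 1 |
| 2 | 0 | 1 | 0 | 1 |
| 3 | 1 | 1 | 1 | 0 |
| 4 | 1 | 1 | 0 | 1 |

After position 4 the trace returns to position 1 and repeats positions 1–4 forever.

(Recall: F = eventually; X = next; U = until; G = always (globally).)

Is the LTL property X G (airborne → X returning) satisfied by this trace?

The position after 0 is 1; G (airborne → X returning) is false there.

No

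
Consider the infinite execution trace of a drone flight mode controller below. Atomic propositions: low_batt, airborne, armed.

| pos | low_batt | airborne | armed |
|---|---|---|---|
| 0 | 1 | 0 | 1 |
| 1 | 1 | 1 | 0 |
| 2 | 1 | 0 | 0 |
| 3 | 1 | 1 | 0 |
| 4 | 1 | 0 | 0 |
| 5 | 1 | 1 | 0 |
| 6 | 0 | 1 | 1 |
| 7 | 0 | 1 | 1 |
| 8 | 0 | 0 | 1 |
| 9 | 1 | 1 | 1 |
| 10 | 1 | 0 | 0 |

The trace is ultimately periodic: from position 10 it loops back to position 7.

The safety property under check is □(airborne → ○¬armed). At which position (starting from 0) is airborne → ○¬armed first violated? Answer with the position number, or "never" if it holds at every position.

5

Check airborne → ○¬armed at each position in order: 0 ✓, 1 ✓, 2 ✓, 3 ✓, 4 ✓.
At position 5 the labels are {airborne, low_batt} and the next position 6 has {airborne, armed}, so airborne → ○¬armed is false there. This is the first violation.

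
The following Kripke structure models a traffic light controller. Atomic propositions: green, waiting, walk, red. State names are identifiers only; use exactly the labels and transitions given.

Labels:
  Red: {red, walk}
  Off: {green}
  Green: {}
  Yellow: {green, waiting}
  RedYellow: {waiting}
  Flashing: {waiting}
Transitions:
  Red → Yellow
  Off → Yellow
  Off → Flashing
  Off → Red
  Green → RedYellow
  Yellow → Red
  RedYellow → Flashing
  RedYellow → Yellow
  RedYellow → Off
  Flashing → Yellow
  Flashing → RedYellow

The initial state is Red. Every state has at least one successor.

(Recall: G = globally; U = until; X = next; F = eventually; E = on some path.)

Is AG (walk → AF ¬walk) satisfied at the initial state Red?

Satisfied

States satisfying walk → AF ¬walk: {Red, Off, Green, Yellow, RedYellow, Flashing}.
States satisfying AG (walk → AF ¬walk): {Red, Off, Green, Yellow, RedYellow, Flashing}.
Every state reachable from Red satisfies walk → AF ¬walk.
Red ∈ Sat(AG (walk → AF ¬walk)).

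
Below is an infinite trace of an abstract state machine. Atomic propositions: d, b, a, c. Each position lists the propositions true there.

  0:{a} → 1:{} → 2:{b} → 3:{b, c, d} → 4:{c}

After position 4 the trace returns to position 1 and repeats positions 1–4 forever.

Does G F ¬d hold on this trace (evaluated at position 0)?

Holds

F ¬d holds at every position 0..4, and those are all positions ever visited, so G F ¬d holds.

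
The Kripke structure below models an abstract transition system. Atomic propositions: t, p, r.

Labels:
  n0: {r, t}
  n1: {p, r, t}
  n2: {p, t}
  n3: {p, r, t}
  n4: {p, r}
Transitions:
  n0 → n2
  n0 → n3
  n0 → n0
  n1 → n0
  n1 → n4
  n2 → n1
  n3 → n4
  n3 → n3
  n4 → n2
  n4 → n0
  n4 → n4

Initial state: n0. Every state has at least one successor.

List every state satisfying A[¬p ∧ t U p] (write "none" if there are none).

{n1, n2, n3, n4}

States satisfying ¬p ∧ t: {n0}.
States satisfying p: {n1, n2, n3, n4}.
States satisfying A[¬p ∧ t U p]: {n1, n2, n3, n4}.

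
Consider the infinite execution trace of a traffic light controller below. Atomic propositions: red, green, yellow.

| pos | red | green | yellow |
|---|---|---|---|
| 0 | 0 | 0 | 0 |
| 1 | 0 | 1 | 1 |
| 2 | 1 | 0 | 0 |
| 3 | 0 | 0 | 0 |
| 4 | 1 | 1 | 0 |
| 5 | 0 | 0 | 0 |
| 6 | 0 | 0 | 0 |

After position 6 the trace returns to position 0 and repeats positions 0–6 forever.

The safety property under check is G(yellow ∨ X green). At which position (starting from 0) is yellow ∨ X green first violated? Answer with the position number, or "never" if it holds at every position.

2

Check yellow ∨ X green at each position in order: 0 ✓, 1 ✓.
At position 2 the labels are {red} and the next position 3 has {}, so yellow ∨ X green is false there. This is the first violation.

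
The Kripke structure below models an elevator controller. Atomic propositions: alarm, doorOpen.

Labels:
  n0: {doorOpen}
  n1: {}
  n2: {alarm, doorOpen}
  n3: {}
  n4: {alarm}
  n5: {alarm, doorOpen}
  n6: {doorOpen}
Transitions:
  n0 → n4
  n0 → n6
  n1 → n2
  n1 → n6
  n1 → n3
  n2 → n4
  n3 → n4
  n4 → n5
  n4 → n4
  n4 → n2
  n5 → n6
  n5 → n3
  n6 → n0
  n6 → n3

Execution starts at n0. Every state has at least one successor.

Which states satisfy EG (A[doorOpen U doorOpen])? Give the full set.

{n0, n5, n6}

States satisfying A[doorOpen U doorOpen]: {n0, n2, n5, n6}.
States satisfying EG (A[doorOpen U doorOpen]): {n0, n5, n6}.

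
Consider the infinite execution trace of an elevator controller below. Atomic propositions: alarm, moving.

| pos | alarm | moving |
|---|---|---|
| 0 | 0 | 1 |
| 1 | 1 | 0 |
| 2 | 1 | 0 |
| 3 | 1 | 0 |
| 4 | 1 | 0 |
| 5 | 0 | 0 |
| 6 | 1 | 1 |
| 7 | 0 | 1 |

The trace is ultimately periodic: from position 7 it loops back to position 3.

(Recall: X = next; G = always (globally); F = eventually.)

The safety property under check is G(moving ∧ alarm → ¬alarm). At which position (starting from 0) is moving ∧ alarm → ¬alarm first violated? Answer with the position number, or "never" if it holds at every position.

6

Check moving ∧ alarm → ¬alarm at each position in order: 0 ✓, 1 ✓, 2 ✓, 3 ✓, 4 ✓, 5 ✓.
At position 6 the labels are {alarm, moving}, so moving ∧ alarm → ¬alarm is false there. This is the first violation.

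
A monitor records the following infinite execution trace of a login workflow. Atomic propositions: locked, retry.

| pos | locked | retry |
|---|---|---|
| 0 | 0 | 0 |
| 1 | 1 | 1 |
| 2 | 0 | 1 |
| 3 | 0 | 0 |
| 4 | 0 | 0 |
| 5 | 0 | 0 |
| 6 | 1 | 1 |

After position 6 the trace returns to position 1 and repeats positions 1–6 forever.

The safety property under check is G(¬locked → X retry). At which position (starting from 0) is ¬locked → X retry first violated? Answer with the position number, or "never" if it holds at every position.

Check ¬locked → X retry at each position in order: 0 ✓, 1 ✓.
At position 2 the labels are {retry} and the next position 3 has {}, so ¬locked → X retry is false there. This is the first violation.

2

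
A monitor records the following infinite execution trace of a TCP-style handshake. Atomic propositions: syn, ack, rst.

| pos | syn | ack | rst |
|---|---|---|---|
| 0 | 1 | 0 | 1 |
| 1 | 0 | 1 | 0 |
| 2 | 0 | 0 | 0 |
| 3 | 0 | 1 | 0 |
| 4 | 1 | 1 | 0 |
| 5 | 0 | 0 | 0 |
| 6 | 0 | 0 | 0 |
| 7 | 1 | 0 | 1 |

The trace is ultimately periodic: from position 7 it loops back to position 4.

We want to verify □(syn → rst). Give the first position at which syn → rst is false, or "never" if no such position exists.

Check syn → rst at each position in order: 0 ✓, 1 ✓, 2 ✓, 3 ✓.
At position 4 the labels are {ack, syn}, so syn → rst is false there. This is the first violation.

4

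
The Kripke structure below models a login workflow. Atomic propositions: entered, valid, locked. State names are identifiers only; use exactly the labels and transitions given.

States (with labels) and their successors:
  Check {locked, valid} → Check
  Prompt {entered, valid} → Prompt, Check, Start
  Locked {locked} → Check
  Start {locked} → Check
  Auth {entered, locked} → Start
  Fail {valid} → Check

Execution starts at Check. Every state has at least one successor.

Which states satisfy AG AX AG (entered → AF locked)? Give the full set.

States satisfying AX AG (entered → AF locked): {Check, Locked, Start, Auth, Fail}.
States satisfying AG AX AG (entered → AF locked): {Check, Locked, Start, Auth, Fail}.

{Check, Locked, Start, Auth, Fail}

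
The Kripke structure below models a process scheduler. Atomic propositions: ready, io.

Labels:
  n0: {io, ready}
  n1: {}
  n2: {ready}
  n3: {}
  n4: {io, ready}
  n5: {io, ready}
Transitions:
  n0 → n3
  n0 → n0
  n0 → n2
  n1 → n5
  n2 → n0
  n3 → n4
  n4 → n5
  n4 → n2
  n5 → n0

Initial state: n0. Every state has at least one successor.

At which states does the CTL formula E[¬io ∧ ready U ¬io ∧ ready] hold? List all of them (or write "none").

{n2}

States satisfying ¬io ∧ ready: {n2}.
States satisfying E[¬io ∧ ready U ¬io ∧ ready]: {n2}.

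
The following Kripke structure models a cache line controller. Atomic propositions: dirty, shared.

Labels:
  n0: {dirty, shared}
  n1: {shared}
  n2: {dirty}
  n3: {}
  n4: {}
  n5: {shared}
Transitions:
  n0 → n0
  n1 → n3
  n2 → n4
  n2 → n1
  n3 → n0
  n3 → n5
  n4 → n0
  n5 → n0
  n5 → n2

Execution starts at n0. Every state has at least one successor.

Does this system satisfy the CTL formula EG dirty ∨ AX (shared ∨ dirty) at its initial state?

Satisfied

States satisfying dirty: {n0, n2}.
States satisfying EG dirty: {n0}.
States satisfying shared ∨ dirty: {n0, n1, n2, n5}.
States satisfying AX (shared ∨ dirty): {n0, n3, n4, n5}.
States satisfying EG dirty ∨ AX (shared ∨ dirty): {n0, n3, n4, n5}.
n0 ∈ Sat(EG dirty ∨ AX (shared ∨ dirty)).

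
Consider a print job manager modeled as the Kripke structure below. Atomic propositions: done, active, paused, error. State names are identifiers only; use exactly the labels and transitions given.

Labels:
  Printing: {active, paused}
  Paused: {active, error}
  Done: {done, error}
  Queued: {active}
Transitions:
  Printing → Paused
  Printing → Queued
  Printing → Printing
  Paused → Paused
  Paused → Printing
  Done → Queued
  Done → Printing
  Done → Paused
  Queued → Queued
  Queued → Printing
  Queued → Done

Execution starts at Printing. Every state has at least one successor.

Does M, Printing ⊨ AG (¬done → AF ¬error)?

States satisfying ¬done → AF ¬error: {Printing, Done, Queued}.
States satisfying AG (¬done → AF ¬error): ∅.
Paused is reachable from Printing and violates ¬done → AF ¬error, so AG fails at Printing.
Printing ∉ Sat(AG (¬done → AF ¬error)).

No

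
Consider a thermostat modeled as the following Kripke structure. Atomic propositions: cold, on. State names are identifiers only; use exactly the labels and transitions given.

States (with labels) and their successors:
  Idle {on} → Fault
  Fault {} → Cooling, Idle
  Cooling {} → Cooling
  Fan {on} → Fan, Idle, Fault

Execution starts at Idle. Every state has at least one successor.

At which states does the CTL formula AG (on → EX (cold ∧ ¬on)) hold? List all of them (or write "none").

{Cooling}

States satisfying on → EX (cold ∧ ¬on): {Fault, Cooling}.
States satisfying AG (on → EX (cold ∧ ¬on)): {Cooling}.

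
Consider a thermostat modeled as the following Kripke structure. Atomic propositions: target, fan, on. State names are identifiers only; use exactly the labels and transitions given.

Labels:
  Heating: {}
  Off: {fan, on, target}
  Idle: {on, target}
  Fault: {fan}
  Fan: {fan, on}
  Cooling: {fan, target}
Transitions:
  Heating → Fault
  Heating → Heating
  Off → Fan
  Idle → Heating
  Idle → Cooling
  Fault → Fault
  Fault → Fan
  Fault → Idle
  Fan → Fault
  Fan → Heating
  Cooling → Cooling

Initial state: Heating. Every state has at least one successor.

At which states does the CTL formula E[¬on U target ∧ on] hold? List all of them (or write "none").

{Heating, Off, Idle, Fault}

States satisfying ¬on: {Heating, Fault, Cooling}.
States satisfying target ∧ on: {Off, Idle}.
States satisfying E[¬on U target ∧ on]: {Heating, Off, Idle, Fault}.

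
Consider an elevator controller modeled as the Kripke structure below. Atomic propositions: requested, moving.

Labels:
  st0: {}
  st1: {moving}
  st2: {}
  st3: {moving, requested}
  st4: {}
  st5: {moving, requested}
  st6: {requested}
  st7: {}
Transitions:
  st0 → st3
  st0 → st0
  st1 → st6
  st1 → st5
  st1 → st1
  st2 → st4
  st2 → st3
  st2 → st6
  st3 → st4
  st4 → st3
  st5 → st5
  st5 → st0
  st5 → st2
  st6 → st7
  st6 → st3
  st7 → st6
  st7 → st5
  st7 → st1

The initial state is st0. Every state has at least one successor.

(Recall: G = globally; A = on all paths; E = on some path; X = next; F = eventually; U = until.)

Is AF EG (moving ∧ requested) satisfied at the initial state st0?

Does not hold

States satisfying EG (moving ∧ requested): {st5}.
States satisfying AF EG (moving ∧ requested): {st5}.
There is a path from st0 along which EG (moving ∧ requested) never holds.
st0 ∉ Sat(AF EG (moving ∧ requested)).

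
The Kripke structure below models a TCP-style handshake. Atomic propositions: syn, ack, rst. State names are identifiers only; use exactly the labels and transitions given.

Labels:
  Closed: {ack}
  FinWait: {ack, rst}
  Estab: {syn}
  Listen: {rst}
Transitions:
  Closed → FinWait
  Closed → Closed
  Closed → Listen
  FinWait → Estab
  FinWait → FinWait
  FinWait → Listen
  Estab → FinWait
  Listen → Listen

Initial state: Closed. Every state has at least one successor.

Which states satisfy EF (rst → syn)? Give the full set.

{Closed, FinWait, Estab}

States satisfying rst → syn: {Closed, Estab}.
States satisfying EF (rst → syn): {Closed, FinWait, Estab}.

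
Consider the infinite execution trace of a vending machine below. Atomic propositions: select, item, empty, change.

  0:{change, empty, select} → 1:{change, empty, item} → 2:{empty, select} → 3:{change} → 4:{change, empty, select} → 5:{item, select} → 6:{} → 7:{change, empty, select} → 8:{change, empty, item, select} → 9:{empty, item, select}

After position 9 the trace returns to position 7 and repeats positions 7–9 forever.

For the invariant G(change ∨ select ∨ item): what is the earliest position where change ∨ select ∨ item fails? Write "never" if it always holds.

Check change ∨ select ∨ item at each position in order: 0 ✓, 1 ✓, 2 ✓, 3 ✓, 4 ✓, 5 ✓.
At position 6 the labels are {}, so change ∨ select ∨ item is false there. This is the first violation.

6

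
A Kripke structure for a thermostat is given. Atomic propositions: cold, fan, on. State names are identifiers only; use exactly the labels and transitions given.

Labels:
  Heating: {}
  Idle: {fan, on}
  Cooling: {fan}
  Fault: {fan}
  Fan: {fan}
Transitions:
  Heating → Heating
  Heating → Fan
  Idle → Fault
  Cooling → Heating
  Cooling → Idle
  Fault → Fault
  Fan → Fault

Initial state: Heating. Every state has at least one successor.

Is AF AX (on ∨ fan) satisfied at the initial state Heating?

States satisfying AX (on ∨ fan): {Idle, Fault, Fan}.
States satisfying AF AX (on ∨ fan): {Idle, Fault, Fan}.
There is a path from Heating along which AX (on ∨ fan) never holds.
Heating ∉ Sat(AF AX (on ∨ fan)).

Does not hold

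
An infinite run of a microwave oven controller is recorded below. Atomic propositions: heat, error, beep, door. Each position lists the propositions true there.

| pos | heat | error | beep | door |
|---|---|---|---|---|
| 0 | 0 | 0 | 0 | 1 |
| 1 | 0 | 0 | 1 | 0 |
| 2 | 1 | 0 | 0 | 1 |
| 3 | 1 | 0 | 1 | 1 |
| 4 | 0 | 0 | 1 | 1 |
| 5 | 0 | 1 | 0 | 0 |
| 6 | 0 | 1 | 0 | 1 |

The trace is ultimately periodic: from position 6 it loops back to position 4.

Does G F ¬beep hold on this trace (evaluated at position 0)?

Yes

F ¬beep holds at every position 0..6, and those are all positions ever visited, so G F ¬beep holds.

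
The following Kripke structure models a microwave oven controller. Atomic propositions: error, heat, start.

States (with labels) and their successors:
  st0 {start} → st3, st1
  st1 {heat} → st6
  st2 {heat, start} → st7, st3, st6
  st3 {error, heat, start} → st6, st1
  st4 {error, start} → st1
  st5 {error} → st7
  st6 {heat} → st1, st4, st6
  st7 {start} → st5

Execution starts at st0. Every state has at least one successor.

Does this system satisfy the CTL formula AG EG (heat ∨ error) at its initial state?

States satisfying EG (heat ∨ error): {st1, st2, st3, st4, st6}.
States satisfying AG EG (heat ∨ error): {st1, st3, st4, st6}.
st0 is reachable from st0 and violates EG (heat ∨ error), so AG fails at st0.
st0 ∉ Sat(AG EG (heat ∨ error)).

Violated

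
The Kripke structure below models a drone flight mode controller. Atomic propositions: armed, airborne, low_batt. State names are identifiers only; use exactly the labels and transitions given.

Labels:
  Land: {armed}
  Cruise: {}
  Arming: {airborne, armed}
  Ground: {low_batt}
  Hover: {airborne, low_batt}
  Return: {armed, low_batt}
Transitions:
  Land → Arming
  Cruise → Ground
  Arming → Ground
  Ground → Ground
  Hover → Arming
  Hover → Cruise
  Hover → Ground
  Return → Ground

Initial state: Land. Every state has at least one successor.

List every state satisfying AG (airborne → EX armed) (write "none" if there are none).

States satisfying airborne → EX armed: {Land, Cruise, Ground, Hover, Return}.
States satisfying AG (airborne → EX armed): {Cruise, Ground, Return}.

{Cruise, Ground, Return}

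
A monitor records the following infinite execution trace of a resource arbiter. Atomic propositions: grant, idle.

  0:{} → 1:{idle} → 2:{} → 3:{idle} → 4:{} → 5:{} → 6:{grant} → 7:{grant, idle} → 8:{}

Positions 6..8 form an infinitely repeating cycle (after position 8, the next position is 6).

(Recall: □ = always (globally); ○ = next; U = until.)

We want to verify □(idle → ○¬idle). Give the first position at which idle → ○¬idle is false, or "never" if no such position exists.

never

idle → ○¬idle holds at every position 0..8, and those are all the positions the trace ever visits, so the invariant □(idle → ○¬idle) is never violated.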